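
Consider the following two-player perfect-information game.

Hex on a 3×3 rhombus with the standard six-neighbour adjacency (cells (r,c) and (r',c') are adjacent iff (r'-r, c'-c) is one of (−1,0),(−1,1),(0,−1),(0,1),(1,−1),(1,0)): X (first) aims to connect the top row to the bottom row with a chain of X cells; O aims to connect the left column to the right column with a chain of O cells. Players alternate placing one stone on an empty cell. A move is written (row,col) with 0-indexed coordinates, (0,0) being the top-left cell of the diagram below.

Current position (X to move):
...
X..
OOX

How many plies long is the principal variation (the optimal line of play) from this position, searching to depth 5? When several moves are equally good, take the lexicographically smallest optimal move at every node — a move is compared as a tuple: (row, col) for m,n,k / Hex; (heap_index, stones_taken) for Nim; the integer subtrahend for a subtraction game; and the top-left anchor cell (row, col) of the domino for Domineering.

PV length from [.../X../OOX]: 5 plies

[.../X../OOX] X move#1: (0,0):-1/X../X../OOX, (0,1):-1/.X./X../OOX, (0,2):-1/..X/X../OOX, (1,1):-1/.../XX./OOX, (1,2):+1/.../X.X/OOX*
[.../X.X/OOX] O move#2: (0,0):-1/O../X.X/OOX*, (0,1):-1/.O./X.X/OOX, (0,2):-1/..O/X.X/OOX, (1,1):-1/.../XOX/OOX
[O../X.X/OOX] X move#3: (0,1):+1/OX./X.X/OOX*, (0,2):+1/O.X/X.X/OOX, (1,1):+1/O../XXX/OOX
[OX./X.X/OOX] O move#4: (0,2):-1/OXO/X.X/OOX*, (1,1):-1/OX./XOX/OOX
[OXO/X.X/OOX] X move#5: (1,1):+1/OXO/XXX/OOX*
[OXO/XXX/OOX] end (terminal -1, O#6); searched .../X../OOX to 5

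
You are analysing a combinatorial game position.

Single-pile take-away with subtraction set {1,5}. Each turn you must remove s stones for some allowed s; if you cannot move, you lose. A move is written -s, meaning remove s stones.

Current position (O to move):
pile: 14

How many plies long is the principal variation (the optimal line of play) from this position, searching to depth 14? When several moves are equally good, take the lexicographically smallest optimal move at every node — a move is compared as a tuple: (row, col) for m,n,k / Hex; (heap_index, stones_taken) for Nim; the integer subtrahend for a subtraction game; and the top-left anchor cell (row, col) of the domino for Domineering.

PV length from [14]: 14 plies

ply 1, O at 14 | -1=-1→13*; -5=-1→9
ply 2, X at 13 | -1=+1→12*; -5=+1→8
ply 3, O at 12 | -1=-1→11*; -5=-1→7
ply 4, X at 11 | -1=+1→10*; -5=+1→6
ply 5, O at 10 | -1=-1→9*; -5=-1→5
ply 6, X at 9 | -1=+1→8*; -5=+1→4
ply 7, O at 8 | -1=-1→7*; -5=-1→3
ply 8, X at 7 | -1=+1→6*; -5=+1→2
ply 9, O at 6 | -1=-1→5*; -5=-1→1
ply 10, X at 5 | -1=+1→4*; -5=+1→0
ply 11, O at 4 | -1=-1→3*
ply 12, X at 3 | -1=+1→2*
ply 13, O at 2 | -1=-1→1*
ply 14, X at 1 | -1=+1→0*
ply 15: 0 is terminal -1 (O); from 14 depth 14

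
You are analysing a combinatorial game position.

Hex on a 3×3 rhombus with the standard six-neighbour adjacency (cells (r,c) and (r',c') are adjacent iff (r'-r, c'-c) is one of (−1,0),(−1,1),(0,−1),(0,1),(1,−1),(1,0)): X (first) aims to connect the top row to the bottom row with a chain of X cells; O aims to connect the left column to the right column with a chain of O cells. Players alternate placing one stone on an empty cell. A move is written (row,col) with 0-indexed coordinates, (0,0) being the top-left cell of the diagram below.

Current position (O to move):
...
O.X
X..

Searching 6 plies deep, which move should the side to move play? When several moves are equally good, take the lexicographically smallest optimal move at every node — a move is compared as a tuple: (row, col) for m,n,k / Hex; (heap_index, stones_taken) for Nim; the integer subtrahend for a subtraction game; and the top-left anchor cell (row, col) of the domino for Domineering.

[.../O.X/X..] O move#1: (0,0):-1/O../O.X/X.., (0,1):-1/.O./O.X/X.., (0,2):+1/..O/O.X/X..*, (1,1):-1/.../OOX/X.., (2,1):-1/.../O.X/XO., (2,2):-1/.../O.X/X.O
[..O/O.X/X..] X move#2: (0,0):-1/X.O/O.X/X..*, (0,1):-1/.XO/O.X/X.., (1,1):-1/..O/OXX/X.., (2,1):-1/..O/O.X/XX., (2,2):-1/..O/O.X/X.X
[X.O/O.X/X..] O move#3: (0,1):+1/XOO/O.X/X..*, (1,1):+1/X.O/OOX/X.., (2,1):+1/X.O/O.X/XO., (2,2):+1/X.O/O.X/X.O
[XOO/O.X/X..] end (terminal -1, X#4); searched .../O.X/X.. to 6

O's best at [.../O.X/X..]: (0,2)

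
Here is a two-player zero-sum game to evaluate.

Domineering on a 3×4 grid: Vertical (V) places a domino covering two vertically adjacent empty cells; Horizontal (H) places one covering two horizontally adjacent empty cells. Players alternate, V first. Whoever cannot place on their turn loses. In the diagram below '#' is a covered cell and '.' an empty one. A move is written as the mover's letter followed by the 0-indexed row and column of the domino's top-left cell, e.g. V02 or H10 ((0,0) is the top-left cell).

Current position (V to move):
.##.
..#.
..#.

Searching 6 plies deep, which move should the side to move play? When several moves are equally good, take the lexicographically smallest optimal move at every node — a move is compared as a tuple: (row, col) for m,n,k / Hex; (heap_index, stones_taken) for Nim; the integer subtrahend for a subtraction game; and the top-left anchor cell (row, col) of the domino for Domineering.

V's best at [.##./..#./..#.]: V00

p1 V@[.##./..#./..#.]: V00[###./#.#./..#.]+1* V03[.###/..##/..#.]-1 V10[.##./#.#./#.#.]+1 V11[.##./.##./.##.]+1 V13[.##./..##/..##]-1
p2 H@[###./#.#./..#.]: H20[###./#.#./###.]-1*
p3 V@[###./#.#./###.]: V03[####/#.##/###.]+1* V13[###./#.##/####]+1
p4 H@[####/#.##/###.] terminal -1; root [.##./..#./..#.] d6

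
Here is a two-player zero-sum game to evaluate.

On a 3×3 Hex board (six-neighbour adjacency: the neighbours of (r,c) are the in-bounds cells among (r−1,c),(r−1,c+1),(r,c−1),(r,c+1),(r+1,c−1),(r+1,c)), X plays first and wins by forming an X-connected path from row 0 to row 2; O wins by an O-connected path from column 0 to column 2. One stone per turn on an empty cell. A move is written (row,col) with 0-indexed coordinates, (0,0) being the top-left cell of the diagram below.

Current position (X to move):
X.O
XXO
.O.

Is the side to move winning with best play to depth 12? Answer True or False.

X winning at [X.O/XXO/.O.]: True

ply 1, X at X.O/XXO/.O. | (0,1)=-1→XXO/XXO/.O.; (2,0)=+1→X.O/XXO/XO.*; (2,2)=-1→X.O/XXO/.OX
ply 2: X.O/XXO/XO. is terminal -1 (O); from X.O/XXO/.O. depth 12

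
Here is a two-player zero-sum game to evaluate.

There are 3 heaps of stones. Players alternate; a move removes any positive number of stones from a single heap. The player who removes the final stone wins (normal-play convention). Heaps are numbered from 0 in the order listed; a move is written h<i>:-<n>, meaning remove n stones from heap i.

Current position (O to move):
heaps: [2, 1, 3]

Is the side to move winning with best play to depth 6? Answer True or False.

p1 O@[(2,1,3)]: h0:-1[(1,1,3)]-1* h0:-2[(0,1,3)]-1 h1:-1[(2,0,3)]-1 h2:-1[(2,1,2)]-1 h2:-2[(2,1,1)]-1 h2:-3[(2,1,0)]-1
p2 X@[(1,1,3)]: h0:-1[(0,1,3)]-1 h1:-1[(1,0,3)]-1 h2:-1[(1,1,2)]-1 h2:-2[(1,1,1)]-1 h2:-3[(1,1,0)]+1*
p3 O@[(1,1,0)]: h0:-1[(0,1,0)]-1* h1:-1[(1,0,0)]-1
p4 X@[(0,1,0)]: h1:-1[(0,0,0)]+1*
p5 O@[(0,0,0)] terminal -1; root [(2,1,3)] d6

O winning at [(2,1,3)]: False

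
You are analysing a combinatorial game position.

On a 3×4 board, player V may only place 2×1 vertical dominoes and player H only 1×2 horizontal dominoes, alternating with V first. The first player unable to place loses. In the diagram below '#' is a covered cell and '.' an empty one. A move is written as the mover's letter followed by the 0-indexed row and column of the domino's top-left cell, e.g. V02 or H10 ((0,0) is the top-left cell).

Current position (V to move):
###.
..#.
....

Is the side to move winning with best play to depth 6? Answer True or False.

V winning at [###./..#./....]: True

p1 V@[###./..#./....]: V03[####/..##/....]-1 V10[###./#.#./#...]+1* V11[###./.##./.#..]+1 V13[###./..##/...#]-1
p2 H@[###./#.#./#...]: H21[###./#.#./###.]-1* H22[###./#.#./#.##]-1
p3 V@[###./#.#./###.]: V03[####/#.##/###.]+1* V13[###./#.##/####]+1
p4 H@[####/#.##/###.] terminal -1; root [###./..#./....] d6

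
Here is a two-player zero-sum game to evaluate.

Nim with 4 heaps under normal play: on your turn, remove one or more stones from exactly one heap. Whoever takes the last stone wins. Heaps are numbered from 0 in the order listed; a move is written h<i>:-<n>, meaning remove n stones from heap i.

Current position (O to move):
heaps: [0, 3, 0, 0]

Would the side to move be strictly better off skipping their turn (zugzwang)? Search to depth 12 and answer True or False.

zugzwang((0,3,0,0), O) = False

ply 1, O at (0,3,0,0) | h1:-1=-1→(0,2,0,0); h1:-2=-1→(0,1,0,0); h1:-3=+1→(0,0,0,0)*
ply 2: (0,0,0,0) is terminal -1 (X); from (0,3,0,0) depth 12
pass branch (X moves first from the same position):
  | ply 1, X at (0,3,0,0) | h1:-1=-1→(0,2,0,0); h1:-2=-1→(0,1,0,0); h1:-3=+1→(0,0,0,0)*
  | ply 2: (0,0,0,0) is terminal -1 (O); from (0,3,0,0) depth 12
O moving scores +1; O passing scores -1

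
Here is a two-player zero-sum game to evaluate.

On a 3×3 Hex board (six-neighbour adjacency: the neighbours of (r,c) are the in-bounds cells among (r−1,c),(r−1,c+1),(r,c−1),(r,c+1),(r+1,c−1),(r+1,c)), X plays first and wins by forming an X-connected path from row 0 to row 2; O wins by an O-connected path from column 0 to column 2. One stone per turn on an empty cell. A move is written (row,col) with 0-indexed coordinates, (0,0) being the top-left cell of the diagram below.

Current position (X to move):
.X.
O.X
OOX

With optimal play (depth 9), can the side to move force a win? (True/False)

X winning at [.X./O.X/OOX]: True

[.X./O.X/OOX] X move#1: (0,0):+1/XX./O.X/OOX*, (0,2):+1/.XX/O.X/OOX, (1,1):+1/.X./OXX/OOX
[XX./O.X/OOX] O move#2: (0,2):-1/XXO/O.X/OOX*, (1,1):-1/XX./OOX/OOX
[XXO/O.X/OOX] X move#3: (1,1):+1/XXO/OXX/OOX*
[XXO/OXX/OOX] end (terminal -1, O#4); searched .X./O.X/OOX to 9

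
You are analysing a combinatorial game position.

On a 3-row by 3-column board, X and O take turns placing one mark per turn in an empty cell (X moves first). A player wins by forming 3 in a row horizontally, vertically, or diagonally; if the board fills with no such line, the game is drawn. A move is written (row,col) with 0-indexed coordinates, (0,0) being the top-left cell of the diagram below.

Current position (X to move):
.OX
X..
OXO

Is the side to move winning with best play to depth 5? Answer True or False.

p1 X@[.OX/X../OXO]: (0,0)[XOX/X../OXO]+0* (1,1)[.OX/XX./OXO]+0 (1,2)[.OX/X.X/OXO]+0
p2 O@[XOX/X../OXO]: (1,1)[XOX/XO./OXO]+0* (1,2)[XOX/X.O/OXO]+0
p3 X@[XOX/XO./OXO]: (1,2)[XOX/XOX/OXO]+0*
p4 O@[XOX/XOX/OXO] terminal +0; root [.OX/X../OXO] d5

X winning at [.OX/X../OXO]: False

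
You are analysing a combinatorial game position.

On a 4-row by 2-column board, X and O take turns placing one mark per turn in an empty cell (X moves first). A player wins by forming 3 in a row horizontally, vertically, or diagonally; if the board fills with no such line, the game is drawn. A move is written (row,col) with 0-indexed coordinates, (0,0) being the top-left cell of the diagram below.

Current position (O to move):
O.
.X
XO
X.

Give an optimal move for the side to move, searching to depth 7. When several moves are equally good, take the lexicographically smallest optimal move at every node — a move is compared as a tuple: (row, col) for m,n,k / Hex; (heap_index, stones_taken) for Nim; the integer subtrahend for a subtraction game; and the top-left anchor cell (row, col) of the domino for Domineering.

[O./.X/XO/X.] O move#1: (0,1):-1/OO/.X/XO/X., (1,0):+0/O./OX/XO/X.*, (3,1):-1/O./.X/XO/XO
[O./OX/XO/X.] X move#2: (0,1):+0/OX/OX/XO/X.*, (3,1):+0/O./OX/XO/XX
[OX/OX/XO/X.] O move#3: (3,1):+0/OX/OX/XO/XO*
[OX/OX/XO/XO] end (terminal +0, X#4); searched O./.X/XO/X. to 7

O's best at [O./.X/XO/X.]: (1,0)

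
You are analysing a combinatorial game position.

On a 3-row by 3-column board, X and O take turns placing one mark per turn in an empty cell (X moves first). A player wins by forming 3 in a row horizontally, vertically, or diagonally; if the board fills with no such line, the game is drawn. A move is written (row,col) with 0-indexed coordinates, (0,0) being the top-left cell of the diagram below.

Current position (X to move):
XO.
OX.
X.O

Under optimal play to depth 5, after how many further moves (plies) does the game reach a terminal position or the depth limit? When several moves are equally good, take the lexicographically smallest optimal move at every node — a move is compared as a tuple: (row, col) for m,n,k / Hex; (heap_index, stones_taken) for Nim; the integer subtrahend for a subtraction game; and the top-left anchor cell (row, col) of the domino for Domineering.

ply 1, X at XO./OX./X.O | (0,2)=+1→XOX/OX./X.O*; (1,2)=+0→XO./OXX/X.O; (2,1)=+0→XO./OX./XXO
ply 2: XOX/OX./X.O is terminal -1 (O); from XO./OX./X.O depth 5

PV length from [XO./OX./X.O]: 1 ply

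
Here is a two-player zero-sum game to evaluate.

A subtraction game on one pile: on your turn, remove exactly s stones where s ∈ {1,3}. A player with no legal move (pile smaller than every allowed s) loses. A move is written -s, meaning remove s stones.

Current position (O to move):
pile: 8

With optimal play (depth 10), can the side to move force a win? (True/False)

ply 1, O at 8 | -1=-1→7*; -3=-1→5
ply 2, X at 7 | -1=+1→6*; -3=+1→4
ply 3, O at 6 | -1=-1→5*; -3=-1→3
ply 4, X at 5 | -1=+1→4*; -3=+1→2
ply 5, O at 4 | -1=-1→3*; -3=-1→1
ply 6, X at 3 | -1=+1→2*; -3=+1→0
ply 7, O at 2 | -1=-1→1*
ply 8, X at 1 | -1=+1→0*
ply 9: 0 is terminal -1 (O); from 8 depth 10

O winning at [8]: False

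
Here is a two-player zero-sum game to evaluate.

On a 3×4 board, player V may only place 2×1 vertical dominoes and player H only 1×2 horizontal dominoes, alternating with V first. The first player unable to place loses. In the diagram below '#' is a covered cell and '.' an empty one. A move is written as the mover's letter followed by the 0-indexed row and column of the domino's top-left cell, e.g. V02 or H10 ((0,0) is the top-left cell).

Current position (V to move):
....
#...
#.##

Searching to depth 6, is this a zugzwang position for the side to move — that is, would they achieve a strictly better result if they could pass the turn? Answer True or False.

ply 1, V at ..../#.../#.## | V01=-1→.#../##../#.##; V02=+1→..#./#.#./#.##*; V03=-1→...#/#..#/#.##; V11=-1→..../##../####
ply 2, H at ..#./#.#./#.## | H00=-1→###./#.#./#.##*
ply 3, V at ###./#.#./#.## | V03=+1→####/#.##/#.##*; V11=+1→###./###./####
ply 4: ####/#.##/#.## is terminal -1 (H); from ..../#.../#.## depth 6
pass branch (H moves first from the same position):
  | ply 1, H at ..../#.../#.## | H00=-1→##../#.../#.##; H01=+1→.##./#.../#.##*; H02=+1→..##/#.../#.##; H11=+1→..../###./#.##; H12=+1→..../#.##/#.##
  | ply 2, V at .##./#.../#.## | V03=-1→.###/#..#/#.##*; V11=-1→.##./##../####
  | ply 3, H at .###/#..#/#.## | H11=+1→.###/####/#.##*
  | ply 4: .###/####/#.## is terminal -1 (V); from ..../#.../#.## depth 6
V moving scores +1; V passing scores -1

zugzwang(..../#.../#.##, V) = False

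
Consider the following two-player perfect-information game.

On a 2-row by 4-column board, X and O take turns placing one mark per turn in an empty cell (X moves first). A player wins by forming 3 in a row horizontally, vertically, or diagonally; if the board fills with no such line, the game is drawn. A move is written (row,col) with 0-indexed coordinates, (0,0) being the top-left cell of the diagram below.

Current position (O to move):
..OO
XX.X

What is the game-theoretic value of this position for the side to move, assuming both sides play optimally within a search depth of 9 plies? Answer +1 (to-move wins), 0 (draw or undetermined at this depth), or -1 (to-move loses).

value(..OO/XX.X, O) = +1

p1 O@[..OO/XX.X]: (0,0)[O.OO/XX.X]-1 (0,1)[.OOO/XX.X]+1* (1,2)[..OO/XXOX]+0
p2 X@[.OOO/XX.X] terminal -1; root [..OO/XX.X] d9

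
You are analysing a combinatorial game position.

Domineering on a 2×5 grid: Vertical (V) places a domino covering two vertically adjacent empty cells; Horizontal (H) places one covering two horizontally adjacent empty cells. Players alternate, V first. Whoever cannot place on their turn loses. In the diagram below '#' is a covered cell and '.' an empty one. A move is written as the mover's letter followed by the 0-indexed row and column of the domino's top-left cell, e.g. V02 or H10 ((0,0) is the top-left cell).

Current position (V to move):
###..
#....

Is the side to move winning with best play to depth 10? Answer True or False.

V winning at [###../#....]: True

ply 1, V at ###../#.... | V03=+1→####./#..#.*; V04=-1→###.#/#...#
ply 2, H at ####./#..#. | H11=-1→####./####.*
ply 3, V at ####./####. | V04=+1→#####/#####*
ply 4: #####/##### is terminal -1 (H); from ###../#.... depth 10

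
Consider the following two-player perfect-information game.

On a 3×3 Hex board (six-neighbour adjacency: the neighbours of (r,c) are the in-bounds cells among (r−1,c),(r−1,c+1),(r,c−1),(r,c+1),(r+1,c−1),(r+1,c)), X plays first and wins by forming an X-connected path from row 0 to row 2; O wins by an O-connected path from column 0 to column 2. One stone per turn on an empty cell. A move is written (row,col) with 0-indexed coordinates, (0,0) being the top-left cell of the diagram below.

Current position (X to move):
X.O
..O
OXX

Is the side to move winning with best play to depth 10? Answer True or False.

X winning at [X.O/..O/OXX]: True

ply 1, X at X.O/..O/OXX | (0,1)=-1→XXO/..O/OXX; (1,0)=-1→X.O/X.O/OXX; (1,1)=+1→X.O/.XO/OXX*
ply 2, O at X.O/.XO/OXX | (0,1)=-1→XOO/.XO/OXX*; (1,0)=-1→X.O/OXO/OXX
ply 3, X at XOO/.XO/OXX | (1,0)=+1→XOO/XXO/OXX*
ply 4: XOO/XXO/OXX is terminal -1 (O); from X.O/..O/OXX depth 10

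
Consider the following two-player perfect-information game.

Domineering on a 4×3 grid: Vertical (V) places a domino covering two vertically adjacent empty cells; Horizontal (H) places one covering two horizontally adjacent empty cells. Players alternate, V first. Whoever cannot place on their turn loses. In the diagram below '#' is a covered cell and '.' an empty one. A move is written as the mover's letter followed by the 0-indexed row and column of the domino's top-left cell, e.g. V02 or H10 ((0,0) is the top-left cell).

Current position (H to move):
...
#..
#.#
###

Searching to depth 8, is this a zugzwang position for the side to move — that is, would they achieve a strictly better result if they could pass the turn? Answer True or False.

zugzwang(.../#../#.#/###, H) = False

[.../#../#.#/###] H move#1: H00:-1/##./#../#.#/###, H01:-1/.##/#../#.#/###, H11:+1/.../###/#.#/###*
[.../###/#.#/###] end (terminal -1, V#2); searched .../#../#.#/### to 8
pass branch (V moves first from the same position):
  | [.../#../#.#/###] V move#1: V01:+1/.#./##./#.#/###*, V02:+1/..#/#.#/#.#/###, V11:-1/.../##./###/###
  | [.#./##./#.#/###] end (terminal -1, H#2); searched .../#../#.#/### to 8
H moving scores +1; H passing scores -1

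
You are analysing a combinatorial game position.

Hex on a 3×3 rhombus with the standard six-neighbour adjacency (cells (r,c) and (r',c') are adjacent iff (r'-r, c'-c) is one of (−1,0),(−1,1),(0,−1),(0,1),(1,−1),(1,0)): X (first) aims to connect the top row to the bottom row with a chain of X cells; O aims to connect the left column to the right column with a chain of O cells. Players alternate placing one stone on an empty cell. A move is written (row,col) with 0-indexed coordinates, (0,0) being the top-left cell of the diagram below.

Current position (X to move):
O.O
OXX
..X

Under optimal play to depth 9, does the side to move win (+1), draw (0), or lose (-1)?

ply 1, X at O.O/OXX/..X | (0,1)=+1→OXO/OXX/..X*; (2,0)=-1→O.O/OXX/X.X; (2,1)=-1→O.O/OXX/.XX
ply 2: OXO/OXX/..X is terminal -1 (O); from O.O/OXX/..X depth 9

value(O.O/OXX/..X, X) = +1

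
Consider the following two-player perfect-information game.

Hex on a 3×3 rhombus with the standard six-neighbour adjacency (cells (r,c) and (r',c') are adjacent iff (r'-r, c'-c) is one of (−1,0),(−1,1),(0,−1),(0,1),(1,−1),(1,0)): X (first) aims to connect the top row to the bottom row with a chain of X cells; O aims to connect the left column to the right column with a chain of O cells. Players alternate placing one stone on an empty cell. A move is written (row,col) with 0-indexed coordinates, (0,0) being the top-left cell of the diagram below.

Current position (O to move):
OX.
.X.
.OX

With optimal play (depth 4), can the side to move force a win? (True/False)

O winning at [OX./.X./.OX]: False

ply 1, O at OX./.X./.OX | (0,2)=-1→OXO/.X./.OX*; (1,0)=-1→OX./OX./.OX; (1,2)=-1→OX./.XO/.OX; (2,0)=-1→OX./.X./OOX
ply 2, X at OXO/.X./.OX | (1,0)=+1→OXO/XX./.OX*; (1,2)=+1→OXO/.XX/.OX; (2,0)=+1→OXO/.X./XOX
ply 3, O at OXO/XX./.OX | (1,2)=-1→OXO/XXO/.OX*; (2,0)=-1→OXO/XX./OOX
ply 4, X at OXO/XXO/.OX | (2,0)=+1→OXO/XXO/XOX*
ply 5: OXO/XXO/XOX is terminal -1 (O); from OX./.X./.OX depth 4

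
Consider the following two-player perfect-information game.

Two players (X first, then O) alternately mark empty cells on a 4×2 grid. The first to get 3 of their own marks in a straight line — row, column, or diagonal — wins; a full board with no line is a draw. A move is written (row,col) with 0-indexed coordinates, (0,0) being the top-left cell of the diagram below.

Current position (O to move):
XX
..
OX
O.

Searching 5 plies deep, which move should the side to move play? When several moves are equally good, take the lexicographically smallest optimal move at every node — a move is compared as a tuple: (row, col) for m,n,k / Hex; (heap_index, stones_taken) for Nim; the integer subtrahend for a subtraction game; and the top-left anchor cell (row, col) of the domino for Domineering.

p1 O@[XX/../OX/O.]: (1,0)[XX/O./OX/O.]+1* (1,1)[XX/.O/OX/O.]+0 (3,1)[XX/../OX/OO]-1
p2 X@[XX/O./OX/O.] terminal -1; root [XX/../OX/O.] d5

O's best at [XX/../OX/O.]: (1,0)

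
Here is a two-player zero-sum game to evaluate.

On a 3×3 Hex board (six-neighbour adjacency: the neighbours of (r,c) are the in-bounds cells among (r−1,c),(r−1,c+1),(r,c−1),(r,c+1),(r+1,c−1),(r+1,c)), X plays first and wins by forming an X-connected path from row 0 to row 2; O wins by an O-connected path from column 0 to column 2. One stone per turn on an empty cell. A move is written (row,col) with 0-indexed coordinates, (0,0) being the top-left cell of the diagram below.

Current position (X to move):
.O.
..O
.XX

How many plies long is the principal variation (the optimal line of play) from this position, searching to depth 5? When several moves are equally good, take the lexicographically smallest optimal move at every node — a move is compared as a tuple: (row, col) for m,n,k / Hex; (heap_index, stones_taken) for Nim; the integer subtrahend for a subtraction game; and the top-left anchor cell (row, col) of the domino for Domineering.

PV length from [.O./..O/.XX]: 4 plies

p1 X@[.O./..O/.XX]: (0,0)[XO./..O/.XX]-1* (0,2)[.OX/..O/.XX]-1 (1,0)[.O./X.O/.XX]-1 (1,1)[.O./.XO/.XX]-1 (2,0)[.O./..O/XXX]-1
p2 O@[XO./..O/.XX]: (0,2)[XOO/..O/.XX]-1 (1,0)[XO./O.O/.XX]+1* (1,1)[XO./.OO/.XX]+1 (2,0)[XO./..O/OXX]-1
p3 X@[XO./O.O/.XX]: (0,2)[XOX/O.O/.XX]-1* (1,1)[XO./OXO/.XX]-1 (2,0)[XO./O.O/XXX]-1
p4 O@[XOX/O.O/.XX]: (1,1)[XOX/OOO/.XX]+1* (2,0)[XOX/O.O/OXX]-1
p5 X@[XOX/OOO/.XX] terminal -1; root [.O./..O/.XX] d5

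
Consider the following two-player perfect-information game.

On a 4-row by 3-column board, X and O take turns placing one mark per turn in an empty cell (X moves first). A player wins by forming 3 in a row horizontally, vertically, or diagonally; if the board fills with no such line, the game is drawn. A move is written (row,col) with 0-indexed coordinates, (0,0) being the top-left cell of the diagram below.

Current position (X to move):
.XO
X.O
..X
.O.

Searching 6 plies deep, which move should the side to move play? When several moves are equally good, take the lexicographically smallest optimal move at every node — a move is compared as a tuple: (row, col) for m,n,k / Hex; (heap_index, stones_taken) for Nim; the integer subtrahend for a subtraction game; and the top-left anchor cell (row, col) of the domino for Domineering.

X's best at [.XO/X.O/..X/.O.]: (0,0)

ply 1, X at .XO/X.O/..X/.O. | (0,0)=+1→XXO/X.O/..X/.O.*; (1,1)=+1→.XO/XXO/..X/.O.; (2,0)=+1→.XO/X.O/X.X/.O.; (2,1)=+1→.XO/X.O/.XX/.O.; (3,0)=+1→.XO/X.O/..X/XO.; (3,2)=-1→.XO/X.O/..X/.OX
ply 2, O at XXO/X.O/..X/.O. | (1,1)=-1→XXO/XOO/..X/.O.*; (2,0)=-1→XXO/X.O/O.X/.O.; (2,1)=-1→XXO/X.O/.OX/.O.; (3,0)=-1→XXO/X.O/..X/OO.; (3,2)=-1→XXO/X.O/..X/.OO
ply 3, X at XXO/XOO/..X/.O. | (2,0)=+1→XXO/XOO/X.X/.O.*; (2,1)=-1→XXO/XOO/.XX/.O.; (3,0)=-1→XXO/XOO/..X/XO.; (3,2)=-1→XXO/XOO/..X/.OX
ply 4: XXO/XOO/X.X/.O. is terminal -1 (O); from .XO/X.O/..X/.O. depth 6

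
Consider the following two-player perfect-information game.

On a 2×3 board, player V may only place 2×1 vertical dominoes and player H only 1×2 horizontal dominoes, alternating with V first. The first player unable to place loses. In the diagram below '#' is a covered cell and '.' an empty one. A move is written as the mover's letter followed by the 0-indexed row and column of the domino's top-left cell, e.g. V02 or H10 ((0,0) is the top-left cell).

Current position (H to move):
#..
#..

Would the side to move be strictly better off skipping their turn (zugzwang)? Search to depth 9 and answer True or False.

[#../#..] H move#1: H01:+1/###/#..*, H11:+1/#../###
[###/#..] end (terminal -1, V#2); searched #../#.. to 9
pass branch (V moves first from the same position):
  | [#../#..] V move#1: V01:+1/##./##.*, V02:+1/#.#/#.#
  | [##./##.] end (terminal -1, H#2); searched #../#.. to 9
H moving scores +1; H passing scores -1

zugzwang(#../#.., H) = False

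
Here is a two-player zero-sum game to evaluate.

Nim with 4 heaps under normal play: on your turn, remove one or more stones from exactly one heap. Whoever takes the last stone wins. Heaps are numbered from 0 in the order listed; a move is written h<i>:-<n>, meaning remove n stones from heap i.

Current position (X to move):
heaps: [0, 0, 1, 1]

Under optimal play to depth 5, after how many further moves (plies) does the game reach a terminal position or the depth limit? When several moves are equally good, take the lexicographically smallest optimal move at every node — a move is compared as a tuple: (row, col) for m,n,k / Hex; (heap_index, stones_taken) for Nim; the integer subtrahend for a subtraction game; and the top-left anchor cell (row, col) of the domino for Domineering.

PV length from [(0,0,1,1)]: 2 plies

[(0,0,1,1)] X move#1: h2:-1:-1/(0,0,0,1)*, h3:-1:-1/(0,0,1,0)
[(0,0,0,1)] O move#2: h3:-1:+1/(0,0,0,0)*
[(0,0,0,0)] end (terminal -1, X#3); searched (0,0,1,1) to 5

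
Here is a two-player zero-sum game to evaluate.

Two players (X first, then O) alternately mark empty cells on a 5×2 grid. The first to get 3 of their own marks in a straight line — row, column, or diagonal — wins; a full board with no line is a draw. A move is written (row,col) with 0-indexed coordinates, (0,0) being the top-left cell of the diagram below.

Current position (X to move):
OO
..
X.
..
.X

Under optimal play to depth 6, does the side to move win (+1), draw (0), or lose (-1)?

value(OO/../X./../.X, X) = +1

ply 1, X at OO/../X./../.X | (1,0)=+0→OO/X./X./../.X; (1,1)=+0→OO/.X/X./../.X; (2,1)=+1→OO/../XX/../.X*; (3,0)=+1→OO/../X./X./.X; (3,1)=+0→OO/../X./.X/.X; (4,0)=+0→OO/../X./../XX
ply 2, O at OO/../XX/../.X | (1,0)=-1→OO/O./XX/../.X*; (1,1)=-1→OO/.O/XX/../.X; (3,0)=-1→OO/../XX/O./.X; (3,1)=-1→OO/../XX/.O/.X; (4,0)=-1→OO/../XX/../OX
ply 3, X at OO/O./XX/../.X | (1,1)=+0→OO/OX/XX/../.X; (3,0)=+1→OO/O./XX/X./.X*; (3,1)=+1→OO/O./XX/.X/.X; (4,0)=+1→OO/O./XX/../XX
ply 4, O at OO/O./XX/X./.X | (1,1)=-1→OO/OO/XX/X./.X*; (3,1)=-1→OO/O./XX/XO/.X; (4,0)=-1→OO/O./XX/X./OX
ply 5, X at OO/OO/XX/X./.X | (3,1)=+1→OO/OO/XX/XX/.X*; (4,0)=+1→OO/OO/XX/X./XX
ply 6: OO/OO/XX/XX/.X is terminal -1 (O); from OO/../X./../.X depth 6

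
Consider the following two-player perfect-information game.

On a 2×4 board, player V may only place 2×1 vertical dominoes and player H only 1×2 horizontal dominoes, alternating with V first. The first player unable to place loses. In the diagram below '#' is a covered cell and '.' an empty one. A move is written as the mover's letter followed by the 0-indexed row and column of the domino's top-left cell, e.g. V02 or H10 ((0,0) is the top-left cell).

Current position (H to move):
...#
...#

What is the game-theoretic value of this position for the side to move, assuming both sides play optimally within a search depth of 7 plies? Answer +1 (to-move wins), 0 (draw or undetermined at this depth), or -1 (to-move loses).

value(...#/...#, H) = +1

[...#/...#] H move#1: H00:+1/##.#/...#*, H01:+1/.###/...#, H10:+1/...#/##.#, H11:+1/...#/.###
[##.#/...#] V move#2: V02:-1/####/..##*
[####/..##] H move#3: H10:+1/####/####*
[####/####] end (terminal -1, V#4); searched ...#/...# to 7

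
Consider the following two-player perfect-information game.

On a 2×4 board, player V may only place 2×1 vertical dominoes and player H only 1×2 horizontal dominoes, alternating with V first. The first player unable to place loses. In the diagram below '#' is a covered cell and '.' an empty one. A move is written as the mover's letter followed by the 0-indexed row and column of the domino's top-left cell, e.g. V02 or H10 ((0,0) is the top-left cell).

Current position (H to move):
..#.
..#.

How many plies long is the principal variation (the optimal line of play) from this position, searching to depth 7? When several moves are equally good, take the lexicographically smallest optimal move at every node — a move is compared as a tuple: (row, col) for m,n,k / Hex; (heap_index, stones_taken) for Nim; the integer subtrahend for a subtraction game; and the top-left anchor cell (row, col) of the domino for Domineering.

PV length from [..#./..#.]: 3 plies

ply 1, H at ..#./..#. | H00=+1→###./..#.*; H10=+1→..#./###.
ply 2, V at ###./..#. | V03=-1→####/..##*
ply 3, H at ####/..## | H10=+1→####/####*
ply 4: ####/#### is terminal -1 (V); from ..#./..#. depth 7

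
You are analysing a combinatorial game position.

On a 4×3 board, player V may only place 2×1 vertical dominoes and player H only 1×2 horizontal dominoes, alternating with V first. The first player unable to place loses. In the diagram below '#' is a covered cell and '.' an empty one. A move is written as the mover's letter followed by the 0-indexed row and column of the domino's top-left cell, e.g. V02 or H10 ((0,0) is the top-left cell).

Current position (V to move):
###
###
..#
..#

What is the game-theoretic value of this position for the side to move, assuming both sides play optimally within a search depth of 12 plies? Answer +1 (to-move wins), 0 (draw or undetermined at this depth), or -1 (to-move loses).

ply 1, V at ###/###/..#/..# | V20=+1→###/###/#.#/#.#*; V21=+1→###/###/.##/.##
ply 2: ###/###/#.#/#.# is terminal -1 (H); from ###/###/..#/..# depth 12

value(###/###/..#/..#, V) = +1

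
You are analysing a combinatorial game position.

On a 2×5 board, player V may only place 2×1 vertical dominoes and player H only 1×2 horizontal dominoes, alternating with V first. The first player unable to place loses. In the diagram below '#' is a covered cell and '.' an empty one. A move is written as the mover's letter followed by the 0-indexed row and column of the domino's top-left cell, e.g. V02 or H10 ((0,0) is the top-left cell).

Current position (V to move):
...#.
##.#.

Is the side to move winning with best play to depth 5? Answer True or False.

[...#./##.#.] V move#1: V02:+1/..##./####.*, V04:-1/...##/##.##
[..##./####.] H move#2: H00:-1/####./####.*
[####./####.] V move#3: V04:+1/#####/#####*
[#####/#####] end (terminal -1, H#4); searched ...#./##.#. to 5

V winning at [...#./##.#.]: True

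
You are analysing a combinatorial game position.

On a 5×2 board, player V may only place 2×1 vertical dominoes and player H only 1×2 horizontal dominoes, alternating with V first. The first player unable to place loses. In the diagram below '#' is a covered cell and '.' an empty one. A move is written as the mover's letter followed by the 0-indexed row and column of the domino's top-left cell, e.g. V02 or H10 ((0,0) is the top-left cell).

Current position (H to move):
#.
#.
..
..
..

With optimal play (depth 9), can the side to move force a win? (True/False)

ply 1, H at #./#./../../.. | H20=-1→#./#./##/../..; H30=+1→#./#./../##/..*; H40=-1→#./#./../../##
ply 2, V at #./#./../##/.. | V01=-1→##/##/../##/..*; V11=-1→#./##/.#/##/..
ply 3, H at ##/##/../##/.. | H20=+1→##/##/##/##/..*; H40=+1→##/##/../##/##
ply 4: ##/##/##/##/.. is terminal -1 (V); from #./#./../../.. depth 9

H winning at [#./#./../../..]: True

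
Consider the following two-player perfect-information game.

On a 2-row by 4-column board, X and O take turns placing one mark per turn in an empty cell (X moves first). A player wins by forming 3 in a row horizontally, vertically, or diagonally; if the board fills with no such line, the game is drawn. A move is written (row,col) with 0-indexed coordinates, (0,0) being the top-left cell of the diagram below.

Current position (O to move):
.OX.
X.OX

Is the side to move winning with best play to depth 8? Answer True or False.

ply 1, O at .OX./X.OX | (0,0)=+0→OOX./X.OX*; (0,3)=+0→.OXO/X.OX; (1,1)=+0→.OX./XOOX
ply 2, X at OOX./X.OX | (0,3)=+0→OOXX/X.OX*; (1,1)=+0→OOX./XXOX
ply 3, O at OOXX/X.OX | (1,1)=+0→OOXX/XOOX*
ply 4: OOXX/XOOX is terminal +0 (X); from .OX./X.OX depth 8

O winning at [.OX./X.OX]: False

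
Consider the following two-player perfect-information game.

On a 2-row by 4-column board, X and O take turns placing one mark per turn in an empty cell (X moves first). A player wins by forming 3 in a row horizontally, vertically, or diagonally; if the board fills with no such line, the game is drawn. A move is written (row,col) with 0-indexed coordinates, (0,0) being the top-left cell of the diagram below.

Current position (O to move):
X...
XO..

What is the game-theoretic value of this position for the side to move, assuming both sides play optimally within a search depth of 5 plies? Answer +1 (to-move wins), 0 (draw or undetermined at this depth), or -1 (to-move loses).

value(X.../XO.., O) = 0

ply 1, O at X.../XO.. | (0,1)=+0→XO../XO..*; (0,2)=+0→X.O./XO..; (0,3)=+0→X..O/XO..; (1,2)=+0→X.../XOO.; (1,3)=+0→X.../XO.O
ply 2, X at XO../XO.. | (0,2)=+0→XOX./XO..*; (0,3)=+0→XO.X/XO..; (1,2)=+0→XO../XOX.; (1,3)=+0→XO../XO.X
ply 3, O at XOX./XO.. | (0,3)=+0→XOXO/XO..*; (1,2)=+0→XOX./XOO.; (1,3)=+0→XOX./XO.O
ply 4, X at XOXO/XO.. | (1,2)=+0→XOXO/XOX.*; (1,3)=+0→XOXO/XO.X
ply 5, O at XOXO/XOX. | (1,3)=+0→XOXO/XOXO*
ply 6: XOXO/XOXO is terminal +0 (X); from X.../XO.. depth 5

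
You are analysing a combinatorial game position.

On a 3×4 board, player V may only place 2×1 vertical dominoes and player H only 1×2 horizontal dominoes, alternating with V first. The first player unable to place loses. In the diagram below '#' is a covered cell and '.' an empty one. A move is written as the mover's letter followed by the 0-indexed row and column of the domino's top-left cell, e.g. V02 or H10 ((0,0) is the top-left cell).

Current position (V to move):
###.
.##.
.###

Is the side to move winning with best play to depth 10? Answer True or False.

V winning at [###./.##./.###]: True

[###./.##./.###] V move#1: V03:+1/####/.###/.###*, V10:+1/###./###./####
[####/.###/.###] end (terminal -1, H#2); searched ###./.##./.### to 10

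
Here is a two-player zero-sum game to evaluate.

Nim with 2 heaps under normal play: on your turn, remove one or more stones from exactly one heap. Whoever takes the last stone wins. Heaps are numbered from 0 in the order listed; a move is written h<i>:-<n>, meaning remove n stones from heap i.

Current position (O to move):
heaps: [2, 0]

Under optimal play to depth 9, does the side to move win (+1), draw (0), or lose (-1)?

value((2,0), O) = +1

p1 O@[(2,0)]: h0:-1[(1,0)]-1 h0:-2[(0,0)]+1*
p2 X@[(0,0)] terminal -1; root [(2,0)] d9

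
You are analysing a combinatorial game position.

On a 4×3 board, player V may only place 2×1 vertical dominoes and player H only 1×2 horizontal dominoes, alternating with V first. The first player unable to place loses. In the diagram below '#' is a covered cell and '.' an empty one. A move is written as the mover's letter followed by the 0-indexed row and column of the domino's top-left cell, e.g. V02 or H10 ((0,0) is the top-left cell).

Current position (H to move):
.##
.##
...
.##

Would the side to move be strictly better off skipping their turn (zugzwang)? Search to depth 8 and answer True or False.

zugzwang(.##/.##/.../.##, H) = False

[.##/.##/.../.##] H move#1: H20:-1/.##/.##/##./.##*, H21:-1/.##/.##/.##/.##
[.##/.##/##./.##] V move#2: V00:+1/###/###/##./.##*
[###/###/##./.##] end (terminal -1, H#3); searched .##/.##/.../.## to 8
suppose H passes — search the same position with V to move:
pass> [.##/.##/.../.##] V move#1: V00:-1/###/###/.../.##, V10:-1/.##/###/#../.##, V20:+1/.##/.##/#../###*
pass> [.##/.##/#../###] H move#2: H21:-1/.##/.##/###/###*
pass> [.##/.##/###/###] V move#3: V00:+1/###/###/###/###*
pass> [###/###/###/###] end (terminal -1, H#4); searched .##/.##/.../.## to 8
for H: play -1, pass -1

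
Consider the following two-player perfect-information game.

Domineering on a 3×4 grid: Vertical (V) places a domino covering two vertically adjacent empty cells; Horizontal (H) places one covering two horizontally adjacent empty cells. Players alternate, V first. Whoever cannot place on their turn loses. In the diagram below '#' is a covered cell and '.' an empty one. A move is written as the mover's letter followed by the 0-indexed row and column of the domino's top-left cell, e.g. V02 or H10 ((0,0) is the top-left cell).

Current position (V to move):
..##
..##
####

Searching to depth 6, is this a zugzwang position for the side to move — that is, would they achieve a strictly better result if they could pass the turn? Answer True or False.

zugzwang(..##/..##/####, V) = False

p1 V@[..##/..##/####]: V00[#.##/#.##/####]+1* V01[.###/.###/####]+1
p2 H@[#.##/#.##/####] terminal -1; root [..##/..##/####] d6
pass branch (H moves first from the same position):
  | p1 H@[..##/..##/####]: H00[####/..##/####]+1* H10[..##/####/####]+1
  | p2 V@[####/..##/####] terminal -1; root [..##/..##/####] d6
V moving scores +1; V passing scores -1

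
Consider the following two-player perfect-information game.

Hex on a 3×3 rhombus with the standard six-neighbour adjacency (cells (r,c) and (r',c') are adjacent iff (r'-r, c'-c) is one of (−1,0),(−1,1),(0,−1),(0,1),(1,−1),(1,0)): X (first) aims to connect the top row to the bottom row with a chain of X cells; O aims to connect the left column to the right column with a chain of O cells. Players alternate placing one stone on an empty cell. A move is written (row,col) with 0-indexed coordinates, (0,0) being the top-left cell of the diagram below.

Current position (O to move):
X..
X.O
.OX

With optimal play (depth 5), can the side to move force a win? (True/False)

O winning at [X../X.O/.OX]: True

p1 O@[X../X.O/.OX]: (0,1)[XO./X.O/.OX]-1 (0,2)[X.O/X.O/.OX]-1 (1,1)[X../XOO/.OX]-1 (2,0)[X../X.O/OOX]+1*
p2 X@[X../X.O/OOX] terminal -1; root [X../X.O/.OX] d5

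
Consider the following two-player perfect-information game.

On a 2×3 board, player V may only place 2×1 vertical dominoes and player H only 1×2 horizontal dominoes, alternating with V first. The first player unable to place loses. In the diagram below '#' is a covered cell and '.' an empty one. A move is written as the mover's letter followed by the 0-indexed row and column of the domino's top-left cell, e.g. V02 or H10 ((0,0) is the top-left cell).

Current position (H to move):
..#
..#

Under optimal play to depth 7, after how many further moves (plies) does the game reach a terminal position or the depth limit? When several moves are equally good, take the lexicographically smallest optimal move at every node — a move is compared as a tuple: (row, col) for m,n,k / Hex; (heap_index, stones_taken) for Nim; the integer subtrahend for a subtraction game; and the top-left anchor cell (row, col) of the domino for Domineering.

p1 H@[..#/..#]: H00[###/..#]+1* H10[..#/###]+1
p2 V@[###/..#] terminal -1; root [..#/..#] d7

PV length from [..#/..#]: 1 ply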